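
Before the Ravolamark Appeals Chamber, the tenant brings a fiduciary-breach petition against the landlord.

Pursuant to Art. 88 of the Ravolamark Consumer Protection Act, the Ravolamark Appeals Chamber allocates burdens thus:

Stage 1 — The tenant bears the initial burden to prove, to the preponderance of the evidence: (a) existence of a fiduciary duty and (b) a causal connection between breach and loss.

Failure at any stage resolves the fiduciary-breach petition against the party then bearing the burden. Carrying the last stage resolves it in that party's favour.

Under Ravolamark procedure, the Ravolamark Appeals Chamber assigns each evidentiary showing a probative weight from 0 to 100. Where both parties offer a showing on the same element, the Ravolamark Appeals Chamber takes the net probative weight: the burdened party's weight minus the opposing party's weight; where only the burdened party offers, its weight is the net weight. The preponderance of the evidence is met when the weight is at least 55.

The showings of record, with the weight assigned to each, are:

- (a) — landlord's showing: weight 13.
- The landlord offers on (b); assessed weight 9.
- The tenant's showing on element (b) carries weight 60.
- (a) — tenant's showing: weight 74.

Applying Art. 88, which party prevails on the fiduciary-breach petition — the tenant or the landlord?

landlord

Stage 1 — burden on tenant; standard: the preponderance of the evidence (weight is at least 55).
    (a): 74 − 13 = 61 ≥ 55 [met]
    (b): 60 − 9 = 51 < 55 [not met]
  Stage 1 not carried; the tenant fails its burden.
The landlord prevails.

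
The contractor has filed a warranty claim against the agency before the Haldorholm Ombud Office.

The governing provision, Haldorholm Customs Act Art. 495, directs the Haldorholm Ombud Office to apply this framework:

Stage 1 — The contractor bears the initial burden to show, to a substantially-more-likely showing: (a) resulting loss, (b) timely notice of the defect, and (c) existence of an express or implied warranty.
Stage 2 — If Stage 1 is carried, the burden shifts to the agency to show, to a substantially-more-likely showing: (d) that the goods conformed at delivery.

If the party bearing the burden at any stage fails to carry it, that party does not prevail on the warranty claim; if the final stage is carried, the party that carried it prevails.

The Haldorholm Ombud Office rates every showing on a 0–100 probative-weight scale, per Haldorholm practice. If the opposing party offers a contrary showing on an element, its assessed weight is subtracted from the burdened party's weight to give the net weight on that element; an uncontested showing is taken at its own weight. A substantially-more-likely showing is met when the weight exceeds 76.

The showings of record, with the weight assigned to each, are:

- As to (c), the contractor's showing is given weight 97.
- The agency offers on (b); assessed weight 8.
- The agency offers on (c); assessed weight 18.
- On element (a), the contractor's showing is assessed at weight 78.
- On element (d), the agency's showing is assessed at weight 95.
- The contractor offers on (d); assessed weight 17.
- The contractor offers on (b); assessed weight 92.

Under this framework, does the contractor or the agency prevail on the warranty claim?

agency

Stage 1 — burden on contractor; standard: a substantially-more-likely showing (weight exceeds 76).
    (a): 78 > 76 [met]
    (b): 92 − 8 = 84 > 76 [met]
    (c): 97 − 18 = 79 > 76 [met]
  Stage 1 carried; the burden shifts to the agency.
Stage 2 — burden on agency; standard: a substantially-more-likely showing (weight exceeds 76).
    (d): 95 − 17 = 78 > 76 [met]
  The agency carries the last stage.
With every stage satisfied, the agency prevails.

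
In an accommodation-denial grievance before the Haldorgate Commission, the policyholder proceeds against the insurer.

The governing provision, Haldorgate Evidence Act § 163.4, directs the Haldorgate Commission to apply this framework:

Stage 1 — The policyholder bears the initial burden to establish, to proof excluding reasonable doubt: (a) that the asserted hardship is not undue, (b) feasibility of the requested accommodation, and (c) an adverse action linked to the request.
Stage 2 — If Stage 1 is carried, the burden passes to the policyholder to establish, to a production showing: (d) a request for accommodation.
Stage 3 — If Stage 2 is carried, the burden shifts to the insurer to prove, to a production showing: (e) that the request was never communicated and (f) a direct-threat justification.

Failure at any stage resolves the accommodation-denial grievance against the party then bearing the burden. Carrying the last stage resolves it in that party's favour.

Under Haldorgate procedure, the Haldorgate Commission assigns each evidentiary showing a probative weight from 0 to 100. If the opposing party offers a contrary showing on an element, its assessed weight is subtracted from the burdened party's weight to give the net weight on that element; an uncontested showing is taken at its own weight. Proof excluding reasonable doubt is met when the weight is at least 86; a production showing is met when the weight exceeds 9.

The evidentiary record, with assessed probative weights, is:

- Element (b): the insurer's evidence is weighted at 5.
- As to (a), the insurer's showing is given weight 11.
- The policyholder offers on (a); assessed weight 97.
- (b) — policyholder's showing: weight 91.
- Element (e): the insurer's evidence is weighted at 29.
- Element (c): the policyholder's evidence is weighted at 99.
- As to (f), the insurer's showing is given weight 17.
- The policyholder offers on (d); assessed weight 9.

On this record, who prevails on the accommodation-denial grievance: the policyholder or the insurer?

Stage 1 (policyholder, proof excluding reasonable doubt, weight is at least 86): (a) net 97−11=86 ≥ 86 — meets; (b) net 91−5=86 ≥ 86 — meets; (c) 99 ≥ 86 — meets.
  Stage 1 carried; the burden remains with the policyholder.
Stage 2 (policyholder, a production showing, weight exceeds 9): (d) 9 ≤ 9 — fails.
  Not every element is met, so the policyholder fails to carry Stage 2.
The insurer prevails.

insurer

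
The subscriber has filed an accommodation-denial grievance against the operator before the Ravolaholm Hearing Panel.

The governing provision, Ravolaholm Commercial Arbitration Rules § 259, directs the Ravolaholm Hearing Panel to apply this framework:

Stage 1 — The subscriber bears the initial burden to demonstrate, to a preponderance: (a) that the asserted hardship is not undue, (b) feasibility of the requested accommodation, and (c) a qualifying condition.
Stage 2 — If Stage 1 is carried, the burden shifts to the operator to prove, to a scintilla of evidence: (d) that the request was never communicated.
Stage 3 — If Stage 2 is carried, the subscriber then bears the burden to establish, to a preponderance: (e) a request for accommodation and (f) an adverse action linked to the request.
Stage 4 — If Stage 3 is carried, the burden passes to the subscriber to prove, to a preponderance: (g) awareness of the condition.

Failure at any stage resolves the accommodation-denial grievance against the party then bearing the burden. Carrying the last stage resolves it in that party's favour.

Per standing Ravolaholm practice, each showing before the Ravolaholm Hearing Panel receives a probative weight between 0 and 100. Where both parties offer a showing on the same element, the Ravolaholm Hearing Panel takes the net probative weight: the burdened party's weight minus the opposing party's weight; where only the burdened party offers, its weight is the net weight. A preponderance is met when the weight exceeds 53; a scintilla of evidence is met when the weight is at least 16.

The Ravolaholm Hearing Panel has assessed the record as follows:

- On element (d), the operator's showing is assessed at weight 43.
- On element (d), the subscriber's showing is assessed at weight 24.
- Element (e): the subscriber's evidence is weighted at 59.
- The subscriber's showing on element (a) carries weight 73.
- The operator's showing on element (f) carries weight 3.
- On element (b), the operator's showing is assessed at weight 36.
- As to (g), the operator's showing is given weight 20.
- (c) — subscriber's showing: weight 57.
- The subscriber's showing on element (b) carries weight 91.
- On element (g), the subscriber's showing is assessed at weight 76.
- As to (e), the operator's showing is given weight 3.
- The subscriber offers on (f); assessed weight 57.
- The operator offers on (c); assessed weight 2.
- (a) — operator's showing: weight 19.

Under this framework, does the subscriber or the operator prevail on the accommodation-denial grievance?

Stage 1 (subscriber, a preponderance, weight exceeds 53): (a) net 73−19=54 > 53 — meets; (b) net 91−36=55 > 53 — meets; (c) net 57−2=55 > 53 — meets.
  Stage 1 carried; the burden shifts to the operator.
Stage 2 (operator, a scintilla of evidence, weight is at least 16): (d) net 43−24=19 ≥ 16 — meets.
  Stage 2 carried; the burden shifts to the subscriber.
Stage 3 (subscriber, a preponderance, weight exceeds 53): (e) net 59−3=56 > 53 — meets; (f) net 57−3=54 > 53 — meets.
  Stage 3 carried; the burden remains with the subscriber.
Stage 4 (subscriber, a preponderance, weight exceeds 53): (g) net 76−20=56 > 53 — meets.
  All elements met at the final stage.
With every stage satisfied, the subscriber prevails.

subscriber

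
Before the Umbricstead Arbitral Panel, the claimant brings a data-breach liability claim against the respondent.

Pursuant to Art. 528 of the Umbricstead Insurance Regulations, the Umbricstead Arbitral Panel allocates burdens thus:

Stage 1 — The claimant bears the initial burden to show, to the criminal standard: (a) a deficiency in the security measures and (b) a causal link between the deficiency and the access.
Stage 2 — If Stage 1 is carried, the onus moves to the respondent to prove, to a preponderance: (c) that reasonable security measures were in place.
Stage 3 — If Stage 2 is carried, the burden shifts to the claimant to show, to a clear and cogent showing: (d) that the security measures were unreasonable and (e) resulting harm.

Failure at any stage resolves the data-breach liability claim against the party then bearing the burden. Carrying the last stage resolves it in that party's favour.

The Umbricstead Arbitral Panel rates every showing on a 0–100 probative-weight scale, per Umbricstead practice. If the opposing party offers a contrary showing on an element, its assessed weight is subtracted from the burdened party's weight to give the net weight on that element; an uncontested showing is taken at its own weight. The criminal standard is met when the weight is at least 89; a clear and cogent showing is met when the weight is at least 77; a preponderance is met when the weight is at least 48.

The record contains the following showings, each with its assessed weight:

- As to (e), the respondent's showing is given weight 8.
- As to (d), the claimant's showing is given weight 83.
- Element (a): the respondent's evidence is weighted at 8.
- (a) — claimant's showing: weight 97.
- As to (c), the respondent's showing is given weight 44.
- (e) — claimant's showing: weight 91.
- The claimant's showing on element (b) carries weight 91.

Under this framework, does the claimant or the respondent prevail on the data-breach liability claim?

claimant

At Stage 1 the claimant must meet the criminal standard (weight is at least 89): on (a) the weight is 97 less the opposing 8 gives net 89, ≥ 89, so (a) meets the standard; on (b) the weight is 91, which does reach 89, so (b) meets the standard.
  Stage 1 is satisfied; the onus moves to the respondent.
At Stage 2 the respondent must meet a preponderance (weight is at least 48): on (c) the weight is 44, which does not reach 48, so (c) does not meet the standard.
  Not every element is met, so the respondent fails to carry Stage 2.
The claimant prevails.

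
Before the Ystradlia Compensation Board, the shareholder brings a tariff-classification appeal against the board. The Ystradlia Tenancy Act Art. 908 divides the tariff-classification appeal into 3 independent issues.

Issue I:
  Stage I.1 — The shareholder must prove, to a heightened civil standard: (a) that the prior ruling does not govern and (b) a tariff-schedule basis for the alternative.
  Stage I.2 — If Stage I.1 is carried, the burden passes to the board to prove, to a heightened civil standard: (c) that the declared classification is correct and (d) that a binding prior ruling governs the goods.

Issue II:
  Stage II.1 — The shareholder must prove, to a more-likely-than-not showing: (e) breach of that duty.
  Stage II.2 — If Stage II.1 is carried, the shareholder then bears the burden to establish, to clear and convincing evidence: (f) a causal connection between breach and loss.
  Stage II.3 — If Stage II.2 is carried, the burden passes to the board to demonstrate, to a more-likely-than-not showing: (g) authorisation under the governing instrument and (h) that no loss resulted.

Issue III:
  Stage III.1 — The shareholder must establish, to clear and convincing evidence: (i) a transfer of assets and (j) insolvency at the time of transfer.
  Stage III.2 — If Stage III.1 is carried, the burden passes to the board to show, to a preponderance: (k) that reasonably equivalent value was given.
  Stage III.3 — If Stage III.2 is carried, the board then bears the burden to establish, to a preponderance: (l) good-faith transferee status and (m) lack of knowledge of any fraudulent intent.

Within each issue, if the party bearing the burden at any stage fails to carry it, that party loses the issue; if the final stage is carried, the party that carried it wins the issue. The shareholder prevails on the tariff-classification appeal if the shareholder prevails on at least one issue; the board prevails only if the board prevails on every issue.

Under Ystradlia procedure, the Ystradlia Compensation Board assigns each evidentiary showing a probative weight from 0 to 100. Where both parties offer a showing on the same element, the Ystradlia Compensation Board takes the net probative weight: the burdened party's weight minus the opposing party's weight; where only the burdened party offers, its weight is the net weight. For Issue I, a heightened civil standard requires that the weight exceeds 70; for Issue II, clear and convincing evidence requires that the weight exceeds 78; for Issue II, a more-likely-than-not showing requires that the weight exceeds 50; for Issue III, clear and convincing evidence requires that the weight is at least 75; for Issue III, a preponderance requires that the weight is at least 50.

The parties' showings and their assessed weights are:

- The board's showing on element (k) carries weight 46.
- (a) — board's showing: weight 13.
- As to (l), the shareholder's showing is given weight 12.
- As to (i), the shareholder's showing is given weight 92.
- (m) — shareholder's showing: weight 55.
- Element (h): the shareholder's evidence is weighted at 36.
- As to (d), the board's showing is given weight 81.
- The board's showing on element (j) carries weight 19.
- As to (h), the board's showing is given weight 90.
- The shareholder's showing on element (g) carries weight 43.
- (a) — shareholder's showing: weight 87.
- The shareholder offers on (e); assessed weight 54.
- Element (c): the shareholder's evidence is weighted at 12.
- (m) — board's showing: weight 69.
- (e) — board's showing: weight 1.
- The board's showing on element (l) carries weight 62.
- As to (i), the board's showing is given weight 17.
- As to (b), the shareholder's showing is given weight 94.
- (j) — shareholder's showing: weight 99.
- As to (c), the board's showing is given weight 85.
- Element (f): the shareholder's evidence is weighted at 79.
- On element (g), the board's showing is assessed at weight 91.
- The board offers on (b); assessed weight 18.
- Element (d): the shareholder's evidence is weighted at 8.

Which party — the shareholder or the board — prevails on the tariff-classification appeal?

— Issue I —
Stage I.1 — burden on shareholder; standard: a heightened civil standard (weight exceeds 70).
    (a): 87 − 13 = 74 > 70 [met]
    (b): 94 − 18 = 76 > 70 [met]
  Stage I.1 carried; the burden shifts to the board.
Stage I.2 — burden on board; standard: a heightened civil standard (weight exceeds 70).
    (c): 85 − 12 = 73 > 70 [met]
    (d): 81 − 8 = 73 > 70 [met]
  Stage I.2 carried; the final stage is satisfied.
Every stage carried; the board prevails on this issue.
— Issue II —
Stage II.1 (shareholder, a more-likely-than-not showing, weight exceeds 50): (e) net 54−1=53 > 50 — meets.
  All elements met. The shareholder retains the burden for Stage II.2.
Stage II.2 (shareholder, clear and convincing evidence, weight exceeds 78): (f) 79 > 78 — meets.
  Stage II.2 carried; the burden shifts to the board.
Stage II.3 (board, a more-likely-than-not showing, weight exceeds 50): (g) net 91−43=48 ≤ 50 — fails; (h) net 90−36=54 > 50 — meets.
  Not every element is met, so the board fails to carry Stage II.3.
The shareholder prevails on this issue.
— Issue III —
Stage III.1 — burden on shareholder; standard: clear and convincing evidence (weight is at least 75).
    (i): 92 − 17 = 75 ≥ 75 [met]
    (j): 99 − 19 = 80 ≥ 75 [met]
  All elements met. The burden passes to the board.
Stage III.2 — burden on board; standard: a preponderance (weight is at least 50).
    (k): 46 < 50 [not met]
  The board does not carry Stage III.2.
The analysis ends at Stage III.2; the shareholder prevails on this issue.
Per-issue: Issue I → board; Issue II → shareholder; Issue III → shareholder. The shareholder must prevail on at least one issue; overall, the shareholder prevails.

shareholder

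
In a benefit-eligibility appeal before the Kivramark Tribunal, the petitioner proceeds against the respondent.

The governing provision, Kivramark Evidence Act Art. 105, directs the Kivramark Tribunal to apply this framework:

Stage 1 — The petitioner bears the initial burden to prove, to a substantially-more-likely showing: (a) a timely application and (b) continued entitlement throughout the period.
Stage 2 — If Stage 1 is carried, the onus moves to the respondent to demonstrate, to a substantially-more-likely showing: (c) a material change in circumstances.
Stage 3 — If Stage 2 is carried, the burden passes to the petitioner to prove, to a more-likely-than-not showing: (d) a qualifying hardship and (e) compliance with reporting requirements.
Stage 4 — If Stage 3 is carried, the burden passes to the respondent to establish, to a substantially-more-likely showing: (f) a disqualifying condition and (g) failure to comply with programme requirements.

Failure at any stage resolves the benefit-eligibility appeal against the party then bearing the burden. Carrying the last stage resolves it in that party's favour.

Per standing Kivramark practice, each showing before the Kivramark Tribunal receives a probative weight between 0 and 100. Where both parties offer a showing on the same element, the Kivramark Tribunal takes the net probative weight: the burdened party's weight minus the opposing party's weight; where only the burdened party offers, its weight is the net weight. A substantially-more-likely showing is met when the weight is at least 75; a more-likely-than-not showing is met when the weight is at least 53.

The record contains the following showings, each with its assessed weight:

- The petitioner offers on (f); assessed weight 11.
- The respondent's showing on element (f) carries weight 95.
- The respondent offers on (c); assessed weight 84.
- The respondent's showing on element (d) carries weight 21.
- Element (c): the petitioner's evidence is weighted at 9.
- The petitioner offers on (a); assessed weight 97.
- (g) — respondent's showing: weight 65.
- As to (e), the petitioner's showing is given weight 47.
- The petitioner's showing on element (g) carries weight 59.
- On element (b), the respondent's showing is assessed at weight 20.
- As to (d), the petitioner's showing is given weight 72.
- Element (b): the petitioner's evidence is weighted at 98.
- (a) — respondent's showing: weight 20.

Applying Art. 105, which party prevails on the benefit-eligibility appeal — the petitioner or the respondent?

respondent

At Stage 1 the petitioner must meet a substantially-more-likely showing (weight is at least 75): on (a) the weight is 97 less the opposing 20 gives net 77, ≥ 75, so (a) meets the standard; on (b) the weight is 98 less the opposing 20 gives net 78, ≥ 75, so (b) meets the standard.
  All elements met. The burden passes to the respondent.
At Stage 2 the respondent must meet a substantially-more-likely showing (weight is at least 75): on (c) the weight is 84 less the opposing 9 gives net 75, ≥ 75, so (c) meets the standard.
  The respondent carries Stage 2; the petitioner now bears the burden.
At Stage 3 the petitioner must meet a more-likely-than-not showing (weight is at least 53): on (d) the weight is 72 less the opposing 21 gives net 51, which does not reach 53, so (d) does not meet the standard; on (e) the weight is 47, which does not reach 53, so (e) does not meet the standard.
  Not every element is met, so the petitioner fails to carry Stage 3.
The analysis ends at Stage 3; the respondent prevails.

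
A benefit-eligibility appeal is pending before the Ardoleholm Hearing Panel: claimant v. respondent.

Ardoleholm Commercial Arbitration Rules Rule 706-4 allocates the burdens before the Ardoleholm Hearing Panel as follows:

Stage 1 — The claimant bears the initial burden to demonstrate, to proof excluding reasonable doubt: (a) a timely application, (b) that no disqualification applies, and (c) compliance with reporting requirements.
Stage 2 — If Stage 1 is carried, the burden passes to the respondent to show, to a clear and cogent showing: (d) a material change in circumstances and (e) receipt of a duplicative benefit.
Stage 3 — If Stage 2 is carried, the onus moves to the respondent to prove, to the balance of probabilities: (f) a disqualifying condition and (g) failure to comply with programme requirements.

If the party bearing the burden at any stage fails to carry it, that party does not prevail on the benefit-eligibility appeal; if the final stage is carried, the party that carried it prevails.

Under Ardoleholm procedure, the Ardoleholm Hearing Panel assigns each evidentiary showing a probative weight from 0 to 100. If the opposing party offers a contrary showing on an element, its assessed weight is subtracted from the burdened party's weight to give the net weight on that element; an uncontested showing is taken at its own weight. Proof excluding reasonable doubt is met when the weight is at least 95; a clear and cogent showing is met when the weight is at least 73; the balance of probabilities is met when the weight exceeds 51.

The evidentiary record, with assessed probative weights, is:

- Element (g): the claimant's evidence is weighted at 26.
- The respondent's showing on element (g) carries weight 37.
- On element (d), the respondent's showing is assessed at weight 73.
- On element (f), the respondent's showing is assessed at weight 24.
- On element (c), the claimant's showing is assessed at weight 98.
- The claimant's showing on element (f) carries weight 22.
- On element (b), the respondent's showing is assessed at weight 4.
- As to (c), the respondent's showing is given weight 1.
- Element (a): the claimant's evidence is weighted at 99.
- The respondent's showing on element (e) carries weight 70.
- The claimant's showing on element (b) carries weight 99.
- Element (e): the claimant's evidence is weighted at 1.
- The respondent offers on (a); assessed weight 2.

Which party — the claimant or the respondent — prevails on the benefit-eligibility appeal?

claimant

Stage 1 (claimant, proof excluding reasonable doubt, weight is at least 95): (a) net 99−2=97 ≥ 95 — meets; (b) net 99−4=95 ≥ 95 — meets; (c) net 98−1=97 ≥ 95 — meets.
  Stage 1 is satisfied; the onus moves to the respondent.
Stage 2 (respondent, a clear and cogent showing, weight is at least 73): (d) 73 ≥ 73 — meets; (e) net 70−1=69 < 73 — fails.
  The respondent does not carry Stage 2.
The analysis ends at Stage 2; the claimant prevails.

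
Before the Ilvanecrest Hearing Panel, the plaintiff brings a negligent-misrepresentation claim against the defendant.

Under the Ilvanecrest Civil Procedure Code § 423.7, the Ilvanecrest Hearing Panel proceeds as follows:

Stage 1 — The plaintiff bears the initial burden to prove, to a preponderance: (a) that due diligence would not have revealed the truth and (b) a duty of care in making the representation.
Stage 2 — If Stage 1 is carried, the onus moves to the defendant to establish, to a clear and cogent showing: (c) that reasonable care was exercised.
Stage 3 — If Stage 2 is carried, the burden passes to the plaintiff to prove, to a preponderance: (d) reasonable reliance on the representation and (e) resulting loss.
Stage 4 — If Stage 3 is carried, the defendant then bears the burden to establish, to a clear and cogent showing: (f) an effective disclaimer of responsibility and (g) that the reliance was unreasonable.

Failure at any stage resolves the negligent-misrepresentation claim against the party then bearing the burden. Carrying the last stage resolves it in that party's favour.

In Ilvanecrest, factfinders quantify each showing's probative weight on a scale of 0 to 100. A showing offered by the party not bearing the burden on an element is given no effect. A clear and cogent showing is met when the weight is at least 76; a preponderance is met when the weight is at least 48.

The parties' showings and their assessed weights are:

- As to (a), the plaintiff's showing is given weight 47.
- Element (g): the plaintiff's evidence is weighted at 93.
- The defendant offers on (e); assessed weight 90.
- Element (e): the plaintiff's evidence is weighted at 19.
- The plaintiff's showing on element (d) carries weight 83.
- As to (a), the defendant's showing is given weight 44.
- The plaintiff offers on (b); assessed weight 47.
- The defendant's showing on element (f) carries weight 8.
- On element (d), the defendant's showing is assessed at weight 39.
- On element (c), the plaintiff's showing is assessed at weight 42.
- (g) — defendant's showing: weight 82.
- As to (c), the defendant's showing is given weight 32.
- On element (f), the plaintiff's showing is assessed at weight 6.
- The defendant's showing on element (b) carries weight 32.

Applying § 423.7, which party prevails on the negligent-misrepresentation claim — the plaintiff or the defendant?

Stage 1 — burden on plaintiff; standard: a preponderance (weight is at least 48).
    (a): 47 (defendant's 44 disregarded) < 48 [not met]
    (b): 47 (defendant's 32 disregarded) < 48 [not met]
  The plaintiff does not carry Stage 1.
The analysis ends at Stage 1; the defendant prevails.

defendant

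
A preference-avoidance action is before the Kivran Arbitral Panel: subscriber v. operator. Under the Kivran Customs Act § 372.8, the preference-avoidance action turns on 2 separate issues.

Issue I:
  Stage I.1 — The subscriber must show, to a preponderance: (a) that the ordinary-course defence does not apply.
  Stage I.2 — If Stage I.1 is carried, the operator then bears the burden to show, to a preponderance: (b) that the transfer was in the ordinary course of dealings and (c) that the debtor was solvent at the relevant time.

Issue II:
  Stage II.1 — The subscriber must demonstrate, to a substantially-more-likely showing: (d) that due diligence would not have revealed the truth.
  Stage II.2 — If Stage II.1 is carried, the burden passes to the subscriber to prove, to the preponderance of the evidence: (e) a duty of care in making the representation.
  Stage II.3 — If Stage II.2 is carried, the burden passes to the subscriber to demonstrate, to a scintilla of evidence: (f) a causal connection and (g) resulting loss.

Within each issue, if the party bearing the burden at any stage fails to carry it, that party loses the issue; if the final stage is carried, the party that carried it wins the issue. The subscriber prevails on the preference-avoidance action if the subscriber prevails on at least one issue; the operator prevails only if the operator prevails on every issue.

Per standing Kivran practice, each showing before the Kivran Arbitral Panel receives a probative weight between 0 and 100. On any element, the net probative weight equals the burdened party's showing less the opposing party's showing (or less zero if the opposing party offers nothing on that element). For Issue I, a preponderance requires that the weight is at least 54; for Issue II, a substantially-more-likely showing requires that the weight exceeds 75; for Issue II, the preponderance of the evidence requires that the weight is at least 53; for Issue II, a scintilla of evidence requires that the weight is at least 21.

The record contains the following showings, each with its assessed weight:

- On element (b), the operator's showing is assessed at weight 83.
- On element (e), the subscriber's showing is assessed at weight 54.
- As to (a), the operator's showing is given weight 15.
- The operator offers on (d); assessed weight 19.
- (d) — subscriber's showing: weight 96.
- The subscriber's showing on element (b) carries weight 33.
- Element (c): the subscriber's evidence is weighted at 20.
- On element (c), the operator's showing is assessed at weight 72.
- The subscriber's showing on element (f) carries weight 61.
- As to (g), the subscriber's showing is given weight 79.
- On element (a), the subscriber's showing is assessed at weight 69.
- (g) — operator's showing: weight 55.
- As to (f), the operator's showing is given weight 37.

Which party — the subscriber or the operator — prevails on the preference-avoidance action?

— Issue I —
Stage I.1 — burden on subscriber; standard: a preponderance (weight is at least 54).
    (a): 69 − 15 = 54 ≥ 54 [met]
  All elements met. The burden passes to the operator.
Stage I.2 — burden on operator; standard: a preponderance (weight is at least 54).
    (b): 83 − 33 = 50 < 54 [not met]
    (c): 72 − 20 = 52 < 54 [not met]
  The operator does not carry Stage I.2.
The subscriber prevails on this issue.
— Issue II —
Stage II.1 — burden on subscriber; standard: a substantially-more-likely showing (weight exceeds 75).
    (d): 96 − 19 = 77 > 75 [met]
  Stage II.1 is satisfied; the subscriber continues to bear the burden.
Stage II.2 — burden on subscriber; standard: the preponderance of the evidence (weight is at least 53).
    (e): 54 ≥ 53 [met]
  All elements met. The subscriber retains the burden for Stage II.3.
Stage II.3 — burden on subscriber; standard: a scintilla of evidence (weight is at least 21).
    (f): 61 − 37 = 24 ≥ 21 [met]
    (g): 79 − 55 = 24 ≥ 21 [met]
  All elements met at the final stage.
Every stage carried; the subscriber prevails on this issue.
Per-issue: Issue I → subscriber; Issue II → subscriber. The subscriber must prevail on at least one issue; overall, the subscriber prevails.

subscriber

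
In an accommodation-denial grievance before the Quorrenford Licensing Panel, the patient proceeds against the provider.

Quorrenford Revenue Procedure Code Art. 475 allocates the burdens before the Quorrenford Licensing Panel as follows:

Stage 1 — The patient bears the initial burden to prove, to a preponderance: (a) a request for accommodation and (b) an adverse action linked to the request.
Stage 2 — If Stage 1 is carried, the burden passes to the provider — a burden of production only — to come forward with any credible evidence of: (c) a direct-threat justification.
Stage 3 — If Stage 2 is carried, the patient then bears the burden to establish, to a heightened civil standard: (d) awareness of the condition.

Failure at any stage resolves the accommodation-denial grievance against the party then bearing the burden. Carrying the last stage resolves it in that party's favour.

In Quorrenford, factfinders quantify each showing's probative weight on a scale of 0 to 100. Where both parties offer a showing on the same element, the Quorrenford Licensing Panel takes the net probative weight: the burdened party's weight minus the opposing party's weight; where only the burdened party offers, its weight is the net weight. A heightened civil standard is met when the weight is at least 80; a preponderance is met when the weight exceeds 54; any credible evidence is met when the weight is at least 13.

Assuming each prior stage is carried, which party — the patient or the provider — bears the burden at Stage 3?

Stage 3's rule assigns the burden to the patient (to a heightened civil standard).

patient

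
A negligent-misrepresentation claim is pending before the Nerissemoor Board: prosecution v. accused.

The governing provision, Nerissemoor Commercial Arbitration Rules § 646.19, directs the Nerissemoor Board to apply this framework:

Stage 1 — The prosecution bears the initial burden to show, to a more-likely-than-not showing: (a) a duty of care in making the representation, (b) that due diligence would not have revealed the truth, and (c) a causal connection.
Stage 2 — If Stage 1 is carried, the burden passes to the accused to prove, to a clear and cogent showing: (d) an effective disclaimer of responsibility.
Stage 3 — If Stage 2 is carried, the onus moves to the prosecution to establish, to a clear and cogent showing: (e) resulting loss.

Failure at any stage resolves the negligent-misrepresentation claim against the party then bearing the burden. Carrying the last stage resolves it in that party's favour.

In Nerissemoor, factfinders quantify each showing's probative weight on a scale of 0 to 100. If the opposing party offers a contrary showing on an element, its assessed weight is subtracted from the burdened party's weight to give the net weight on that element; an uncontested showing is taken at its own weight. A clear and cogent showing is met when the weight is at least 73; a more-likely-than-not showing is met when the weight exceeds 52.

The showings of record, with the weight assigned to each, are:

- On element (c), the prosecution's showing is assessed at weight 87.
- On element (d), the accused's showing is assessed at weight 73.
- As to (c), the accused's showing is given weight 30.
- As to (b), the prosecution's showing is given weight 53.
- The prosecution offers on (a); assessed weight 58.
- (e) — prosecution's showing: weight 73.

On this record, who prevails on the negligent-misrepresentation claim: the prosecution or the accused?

prosecution

Stage 1 (prosecution, a more-likely-than-not showing, weight exceeds 52): (a) 58 > 52 — meets; (b) 53 > 52 — meets; (c) net 87−30=57 > 52 — meets.
  Stage 1 is satisfied; the onus moves to the accused.
Stage 2 (accused, a clear and cogent showing, weight is at least 73): (d) 73 ≥ 73 — meets.
  The accused carries Stage 2; the prosecution now bears the burden.
Stage 3 (prosecution, a clear and cogent showing, weight is at least 73): (e) 73 ≥ 73 — meets.
  Stage 3 carried; the final stage is satisfied.
Every stage carried; the prosecution prevails.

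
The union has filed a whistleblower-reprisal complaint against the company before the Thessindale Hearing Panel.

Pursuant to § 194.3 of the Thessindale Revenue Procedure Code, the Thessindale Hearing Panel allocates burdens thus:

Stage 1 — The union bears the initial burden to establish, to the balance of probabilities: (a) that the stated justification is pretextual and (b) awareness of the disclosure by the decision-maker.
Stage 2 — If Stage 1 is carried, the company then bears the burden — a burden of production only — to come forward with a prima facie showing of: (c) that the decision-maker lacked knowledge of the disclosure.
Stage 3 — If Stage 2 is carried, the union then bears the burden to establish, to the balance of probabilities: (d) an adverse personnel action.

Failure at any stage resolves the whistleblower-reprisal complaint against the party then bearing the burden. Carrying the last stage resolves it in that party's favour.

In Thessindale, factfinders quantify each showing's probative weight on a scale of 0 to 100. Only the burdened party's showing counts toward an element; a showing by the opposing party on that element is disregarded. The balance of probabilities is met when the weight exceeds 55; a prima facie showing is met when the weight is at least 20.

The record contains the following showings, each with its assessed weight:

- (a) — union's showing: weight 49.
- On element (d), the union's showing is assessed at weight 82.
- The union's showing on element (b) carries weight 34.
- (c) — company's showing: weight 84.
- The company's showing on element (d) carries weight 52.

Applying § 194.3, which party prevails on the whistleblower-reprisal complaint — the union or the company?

company

Stage 1 — burden on union; standard: the balance of probabilities (weight exceeds 55).
    (a): 49 ≤ 55 [not met]
    (b): 34 ≤ 55 [not met]
  Stage 1 not carried; the union fails its burden.
So the company prevails.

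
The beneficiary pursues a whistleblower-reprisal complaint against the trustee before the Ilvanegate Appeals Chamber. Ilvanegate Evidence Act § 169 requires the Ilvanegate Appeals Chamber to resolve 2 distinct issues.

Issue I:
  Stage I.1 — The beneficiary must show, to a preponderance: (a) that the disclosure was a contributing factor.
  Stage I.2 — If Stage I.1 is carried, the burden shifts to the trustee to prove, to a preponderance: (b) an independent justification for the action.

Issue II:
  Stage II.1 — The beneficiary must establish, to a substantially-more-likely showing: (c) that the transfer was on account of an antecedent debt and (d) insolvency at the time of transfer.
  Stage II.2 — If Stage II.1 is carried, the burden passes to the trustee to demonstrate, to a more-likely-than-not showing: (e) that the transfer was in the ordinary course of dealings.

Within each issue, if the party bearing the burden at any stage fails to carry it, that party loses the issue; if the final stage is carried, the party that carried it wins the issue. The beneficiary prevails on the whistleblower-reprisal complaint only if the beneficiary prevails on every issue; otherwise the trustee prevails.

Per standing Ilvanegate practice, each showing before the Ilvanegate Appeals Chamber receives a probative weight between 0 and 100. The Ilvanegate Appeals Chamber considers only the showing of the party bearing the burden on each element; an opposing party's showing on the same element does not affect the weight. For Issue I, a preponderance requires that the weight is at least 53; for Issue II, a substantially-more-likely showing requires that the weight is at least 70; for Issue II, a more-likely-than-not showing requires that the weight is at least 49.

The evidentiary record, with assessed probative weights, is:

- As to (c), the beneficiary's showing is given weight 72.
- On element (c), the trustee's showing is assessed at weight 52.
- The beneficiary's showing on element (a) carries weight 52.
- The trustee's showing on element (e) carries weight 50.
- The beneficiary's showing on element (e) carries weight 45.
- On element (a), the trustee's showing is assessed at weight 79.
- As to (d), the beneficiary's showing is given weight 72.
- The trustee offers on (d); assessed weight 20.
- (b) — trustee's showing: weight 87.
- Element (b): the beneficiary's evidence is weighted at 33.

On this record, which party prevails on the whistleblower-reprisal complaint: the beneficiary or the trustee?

— Issue I —
Stage I.1 (beneficiary, a preponderance, weight is at least 53): (a) 52 (trustee's 79 disregarded) < 53 — fails.
  Not every element is met, so the beneficiary fails to carry Stage I.1.
The trustee prevails on this issue.
— Issue II —
Stage II.1 — burden on beneficiary; standard: a substantially-more-likely showing (weight is at least 70).
    (c): 72 (trustee's 52 disregarded) ≥ 70 [met]
    (d): 72 (trustee's 20 disregarded) ≥ 70 [met]
  The beneficiary carries Stage II.1; the trustee now bears the burden.
Stage II.2 — burden on trustee; standard: a more-likely-than-not showing (weight is at least 49).
    (e): 50 (beneficiary's 45 disregarded) ≥ 49 [met]
  All elements met at the final stage.
Every stage carried; the trustee prevails on this issue.
Per-issue: Issue I → trustee; Issue II → trustee. The beneficiary must prevail on every issue; overall, the trustee prevails.

trustee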